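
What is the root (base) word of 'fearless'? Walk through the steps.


Remove suffix '-less' from 'fearless' to get root 'fear'.

fear


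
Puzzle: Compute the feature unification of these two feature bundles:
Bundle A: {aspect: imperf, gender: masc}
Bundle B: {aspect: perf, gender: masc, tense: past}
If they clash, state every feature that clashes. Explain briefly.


Compare features:
aspect: A=imperf vs B=perf -> CLASH
gender: A=masc vs B=masc -> unified: masc
tense: A=_ vs B=past -> unified: past
Clash detected on feature 'aspect' (imperf vs perf); unification fails.

CLASH on 'aspect' (imperf vs perf)


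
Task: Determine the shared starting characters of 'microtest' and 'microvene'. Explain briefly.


Compare from the start: 5 characters match: 'micro'. Mismatch at position 6: 't' vs 'v'.

micro


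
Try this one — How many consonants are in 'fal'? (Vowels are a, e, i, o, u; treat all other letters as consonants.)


Consonants in 'fal': f, l = 2 consonants.

2


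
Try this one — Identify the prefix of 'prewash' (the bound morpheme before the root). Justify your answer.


The word 'prewash' = 'pre' (prefix) + 'wash' (root). The prefix is 'pre'.

pre


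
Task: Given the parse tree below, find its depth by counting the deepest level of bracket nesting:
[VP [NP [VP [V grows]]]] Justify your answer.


Count bracket nesting levels:
'[' at pos 0: depth = 1
'[' at pos 4: depth = 2
'[' at pos 8: depth = 3
'[' at pos 12: depth = 4
Maximum depth reached: 4

4


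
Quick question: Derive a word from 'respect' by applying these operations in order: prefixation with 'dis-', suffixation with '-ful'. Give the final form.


Step 1: Add prefix 'dis-' to 'respect' = 'disrespect'
Step 2: Add suffix '-ful' to 'disrespect' = 'disrespectful'

disrespectful


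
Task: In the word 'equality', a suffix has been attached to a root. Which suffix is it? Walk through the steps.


The word 'equality' = 'equal' (root) + '-ity' (suffix). The suffix is '-ity'.

ity


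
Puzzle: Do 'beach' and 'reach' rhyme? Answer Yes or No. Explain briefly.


Rime (stressed vowel + following sounds) of 'beach': -each = /iːtʃ/
Rime of 'reach': -each = /iːtʃ/
/iːtʃ/ and /iːtʃ/ are the same ending sound, so the words rhyme.

Yes


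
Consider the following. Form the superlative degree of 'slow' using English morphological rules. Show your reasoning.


Apply superlative formation (add -est): 'slow' -> 'slowest'.

slowest


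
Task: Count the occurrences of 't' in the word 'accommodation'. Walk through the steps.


Letter 't' in 'accommodation': found at position(s) 10 = 1 occurrence(s).

1


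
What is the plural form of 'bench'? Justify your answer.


Apply rule: Add -es (sibilant/fricative ending). 'bench' becomes 'benches'.

benches


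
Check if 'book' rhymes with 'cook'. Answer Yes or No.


Rime (stressed vowel + following sounds) of 'book': -ook = /ʊk/
Rime of 'cook': -ook = /ʊk/
/ʊk/ and /ʊk/ are the same ending sound, so the words rhyme.

Yes


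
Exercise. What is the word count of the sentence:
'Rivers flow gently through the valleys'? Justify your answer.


Split into words: Rivers | flow | gently | through | the | valleys = 6 words.

6


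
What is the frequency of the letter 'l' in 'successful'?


Letter 'l' in 'successful': found at position(s) 10 = 1 occurrence(s).

1


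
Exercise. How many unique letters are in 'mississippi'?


Unique letters in 'mississippi': {i, m, p, s} = 4 distinct letters.

4


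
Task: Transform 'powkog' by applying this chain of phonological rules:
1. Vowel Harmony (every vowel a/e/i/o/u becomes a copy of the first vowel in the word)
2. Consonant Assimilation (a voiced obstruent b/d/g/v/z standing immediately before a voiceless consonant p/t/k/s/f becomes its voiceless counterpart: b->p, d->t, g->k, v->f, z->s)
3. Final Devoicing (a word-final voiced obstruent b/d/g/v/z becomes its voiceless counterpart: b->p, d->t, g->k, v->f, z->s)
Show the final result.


Starting form: 'powkog'
Rule 1: Vowel Harmony: all vowels already match. No change.
Rule 2: Consonant Assimilation: no voiced obstruent (b/d/g/v/z) stands immediately before a voiceless consonant (p/t/k/s/f). No change.
Rule 3: Final Devoicing: word-final voiced obstruent 'g' becomes voiceless 'k'. 'powkog' -> 'powkok'
Final form: 'powkok'

powkok


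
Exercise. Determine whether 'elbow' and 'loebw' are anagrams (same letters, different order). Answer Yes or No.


Sorted letters of 'elbow': 'below'
Sorted letters of 'loebw': 'below'
They match.

Yes


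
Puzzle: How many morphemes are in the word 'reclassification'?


Decomposition: re- (prefix) + class (root) + -ify (suffix) + -ation (suffix) = 4 morpheme(s)

4 morphemes


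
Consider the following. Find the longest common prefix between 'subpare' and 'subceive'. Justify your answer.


Compare from the start: 3 characters match: 'sub'. Mismatch at position 4: 'p' vs 'c'.

sub


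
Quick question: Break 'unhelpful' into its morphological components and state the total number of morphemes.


Step 1: Identify prefix: 'un' (meaning: not/reverse)
Step 2: Identify root: 'help'
Step 3: Identify suffix(es): 'ful'
Decomposition: un- (prefix: not/reverse) + help (root) + -ful (suffix: full of)
Total morphemes: 3

3 morphemes (un- (prefix: not/reverse) + help (root) + -ful (suffix: full of))


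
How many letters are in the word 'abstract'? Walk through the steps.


Spell out 'abstract' and number each letter: a(1), b(2), s(3), t(4), r(5), a(6), c(7), t(8). Total: 8 letters.

8


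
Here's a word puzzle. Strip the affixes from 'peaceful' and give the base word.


Remove suffix '-ful' from 'peaceful' to get root 'peace'.

peace


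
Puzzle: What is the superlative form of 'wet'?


Apply superlative formation (double final consonant, add -est): 'wet' -> 'wettest'.

wettest


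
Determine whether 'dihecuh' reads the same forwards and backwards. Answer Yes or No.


Forward: 'dihecuh'
Reversed: 'hucehid'
They differ.

No


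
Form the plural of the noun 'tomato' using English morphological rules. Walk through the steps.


Apply rule: Add -es (consonant + o). 'tomato' becomes 'tomatoes'.

tomatoes


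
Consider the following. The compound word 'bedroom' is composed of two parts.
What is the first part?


Split 'bedroom' into 'bed' + 'room'. The first part is 'bed'.

bed


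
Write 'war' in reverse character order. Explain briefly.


Reverse 'war' character by character: 'raw'.

raw


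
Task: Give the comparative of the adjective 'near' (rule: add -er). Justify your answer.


Apply comparative formation (add -er): 'near' -> 'nearer'.

nearer


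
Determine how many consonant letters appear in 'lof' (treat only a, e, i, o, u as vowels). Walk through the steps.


Consonants in 'lof': l, f = 2 consonants.

2


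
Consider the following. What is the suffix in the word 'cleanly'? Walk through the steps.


The word 'cleanly' = 'clean' (root) + '-ly' (suffix). The suffix is '-ly'.

ly


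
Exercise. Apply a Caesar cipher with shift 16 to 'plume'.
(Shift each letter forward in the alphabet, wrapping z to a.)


Shift each letter by 16: p -> f, l -> b, u -> k, m -> c, e -> u. Result: 'fbkcu'.

fbkcu


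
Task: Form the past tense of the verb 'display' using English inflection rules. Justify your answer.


Apply rule: Add -ed. 'display' becomes 'displayed'.

displayed


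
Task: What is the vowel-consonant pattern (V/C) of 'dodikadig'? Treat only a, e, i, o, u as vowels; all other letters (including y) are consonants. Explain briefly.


Letter mapping: d = C, o = V, d = C, i = V, k = C, a = V, d = C, i = V, g = C.

CVCVCVCVC


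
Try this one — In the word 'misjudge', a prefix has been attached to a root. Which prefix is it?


The word 'misjudge' = 'mis' (prefix) + 'judge' (root). The prefix is 'mis'.

mis


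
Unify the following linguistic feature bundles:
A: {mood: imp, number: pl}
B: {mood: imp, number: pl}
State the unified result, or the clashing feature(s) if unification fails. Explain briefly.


Compare features:
mood: A=imp vs B=imp -> unified: imp
number: A=pl vs B=pl -> unified: pl
No clashes found.

Unified: {mood: imp, number: pl}


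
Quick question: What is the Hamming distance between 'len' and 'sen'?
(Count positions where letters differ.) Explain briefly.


Alignment:
Position 1: 'l' vs 's' = DIFFER
Position 2: 'e' vs 'e' = match
Position 3: 'n' vs 'n' = match
Total differences: 1

1


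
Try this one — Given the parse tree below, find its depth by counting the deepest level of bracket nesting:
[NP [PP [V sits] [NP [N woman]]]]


Count bracket nesting levels:
'[' at pos 0: depth = 1
'[' at pos 4: depth = 2
'[' at pos 8: depth = 3
'[' at pos 17: depth = 3
'[' at pos 21: depth = 4
Maximum depth reached: 4

4


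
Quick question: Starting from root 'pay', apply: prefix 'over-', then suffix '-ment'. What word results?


Step 1: Add prefix 'over-' to 'pay' = 'overpay'
Step 2: Add suffix '-ment' to 'overpay' = 'overpayment'

overpayment


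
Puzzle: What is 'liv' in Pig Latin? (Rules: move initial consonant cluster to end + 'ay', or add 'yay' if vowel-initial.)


'liv': move consonant cluster 'l' to end and add 'ay': 'ivlay'.

ivlay


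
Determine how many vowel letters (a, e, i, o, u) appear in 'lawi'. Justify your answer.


Vowels in 'lawi': a, i = 2 vowels.

2


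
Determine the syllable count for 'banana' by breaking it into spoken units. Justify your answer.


Break 'banana' into syllables: ba-na-na -> ba | na | na = 3 syllables

3 syllables


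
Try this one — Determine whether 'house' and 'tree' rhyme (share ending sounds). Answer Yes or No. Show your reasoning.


Rime (stressed vowel + following sounds) of 'house': -ouse = /aʊs/
Rime of 'tree': -ee = /iː/
/aʊs/ and /iː/ are different ending sounds, so the words do not rhyme.

No


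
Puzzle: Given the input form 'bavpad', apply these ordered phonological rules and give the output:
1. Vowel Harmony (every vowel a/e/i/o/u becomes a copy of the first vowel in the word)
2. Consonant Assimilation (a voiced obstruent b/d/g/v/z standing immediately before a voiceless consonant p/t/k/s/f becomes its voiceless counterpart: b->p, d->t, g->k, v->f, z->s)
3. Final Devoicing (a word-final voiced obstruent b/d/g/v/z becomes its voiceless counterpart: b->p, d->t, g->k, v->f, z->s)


Starting form: 'bavpad'
Rule 1: Vowel Harmony: all vowels already match. No change.
Rule 2: Consonant Assimilation: voiced obstruent before voiceless consonant becomes voiceless ('vp' -> 'fp'). 'bavpad' -> 'bafpad'
Rule 3: Final Devoicing: word-final voiced obstruent 'd' becomes voiceless 't'. 'bafpad' -> 'bafpat'
Final form: 'bafpat'

bafpat


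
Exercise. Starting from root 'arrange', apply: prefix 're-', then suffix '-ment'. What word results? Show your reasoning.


Step 1: Add prefix 're-' to 'arrange' = 'rearrange'
Step 2: Add suffix '-ment' to 'rearrange' = 'rearrangement'

rearrangement


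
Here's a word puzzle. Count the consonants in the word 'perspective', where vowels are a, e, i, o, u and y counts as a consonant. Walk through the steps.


Consonants in 'perspective': p, r, s, p, c, t, v = 7 consonants.

7


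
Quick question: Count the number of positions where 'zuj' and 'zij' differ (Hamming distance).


Alignment:
Position 1: 'z' vs 'z' = match
Position 2: 'u' vs 'i' = DIFFER
Position 3: 'j' vs 'j' = match
Total differences: 1

1


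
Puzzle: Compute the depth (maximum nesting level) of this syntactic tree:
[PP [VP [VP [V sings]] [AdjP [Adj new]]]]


Count bracket nesting levels:
'[' at pos 0: depth = 1
'[' at pos 4: depth = 2
'[' at pos 8: depth = 3
'[' at pos 12: depth = 4
'[' at pos 23: depth = 3
'[' at pos 29: depth = 4
Maximum depth reached: 4

4


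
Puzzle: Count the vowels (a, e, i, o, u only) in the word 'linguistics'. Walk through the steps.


Vowels in 'linguistics': i, u, i, i = 4 vowels.

4


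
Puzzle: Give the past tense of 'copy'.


Apply rule: Change -y to -ied. 'copy' becomes 'copied'.

copied


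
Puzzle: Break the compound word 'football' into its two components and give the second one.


Split 'football' into 'foot' + 'ball'. The second part is 'ball'.

ball


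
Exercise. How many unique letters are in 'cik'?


Unique letters in 'cik': {c, i, k} = 3 distinct letters.

3


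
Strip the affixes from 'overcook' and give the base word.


Remove prefix 'over' from 'overcook' to get root 'cook'.

cook


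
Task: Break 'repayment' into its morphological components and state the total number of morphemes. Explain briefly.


Step 1: Identify prefix: 're' (meaning: again)
Step 2: Identify root: 'pay'
Step 3: Identify suffix(es): 'ment'
Decomposition: re- (prefix: again) + pay (root) + -ment (suffix: action/result)
Total morphemes: 3

3 morphemes (re- (prefix: again) + pay (root) + -ment (suffix: action/result))


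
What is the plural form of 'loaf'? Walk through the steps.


Apply rule: Change -f to -ves. 'loaf' becomes 'loaves'.

loaves


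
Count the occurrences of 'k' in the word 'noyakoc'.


Letter 'k' in 'noyakoc': found at position(s) 5 = 1 occurrence(s).

1


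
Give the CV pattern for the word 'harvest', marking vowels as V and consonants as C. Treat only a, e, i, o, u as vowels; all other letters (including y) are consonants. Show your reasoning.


Letter mapping: h = C, a = V, r = C, v = C, e = V, s = C, t = C.

CVCCVCC


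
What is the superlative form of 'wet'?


Apply superlative formation (double final consonant, add -est): 'wet' -> 'wettest'.

wettest


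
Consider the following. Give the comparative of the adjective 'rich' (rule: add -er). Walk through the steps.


Apply comparative formation (add -er): 'rich' -> 'richer'.

richer


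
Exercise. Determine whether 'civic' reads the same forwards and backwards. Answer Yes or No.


Forward: 'civic'
Reversed: 'civic'
They are identical.

Yes


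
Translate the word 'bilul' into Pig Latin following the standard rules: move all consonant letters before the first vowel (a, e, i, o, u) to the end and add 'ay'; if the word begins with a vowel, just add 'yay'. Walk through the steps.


'bilul': move consonant cluster 'b' to end and add 'ay': 'ilulbay'.

ilulbay


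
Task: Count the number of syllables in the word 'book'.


Break 'book' into syllables: book -> book = 1 syllable

1 syllable


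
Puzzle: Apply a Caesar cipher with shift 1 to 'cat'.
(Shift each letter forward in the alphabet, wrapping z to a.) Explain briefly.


Shift each letter by 1: c -> d, a -> b, t -> u. Result: 'dbu'.

dbu


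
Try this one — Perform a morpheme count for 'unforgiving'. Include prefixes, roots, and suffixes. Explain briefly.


Decomposition: un- (prefix) + forgive (root) + -ing (suffix) = 3 morpheme(s)

3 morphemes


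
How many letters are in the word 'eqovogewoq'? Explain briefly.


Spell out 'eqovogewoq' and number each letter: e(1), q(2), o(3), v(4), o(5), g(6), e(7), w(8), o(9), q(10). Total: 10 letters.

10


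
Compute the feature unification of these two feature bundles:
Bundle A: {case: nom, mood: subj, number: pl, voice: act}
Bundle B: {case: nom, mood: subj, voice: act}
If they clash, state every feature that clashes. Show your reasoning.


Compare features:
case: A=nom vs B=nom -> unified: nom
mood: A=subj vs B=subj -> unified: subj
number: A=pl vs B=_ -> unified: pl
voice: A=act vs B=act -> unified: act
No clashes found.

Unified: {case: nom, mood: subj, number: pl, voice: act}


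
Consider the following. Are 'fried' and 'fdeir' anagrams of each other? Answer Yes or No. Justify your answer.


Sorted letters of 'fried': 'defir'
Sorted letters of 'fdeir': 'defir'
They match.

Yes


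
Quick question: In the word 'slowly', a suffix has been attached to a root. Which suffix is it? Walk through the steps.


The word 'slowly' = 'slow' (root) + '-ly' (suffix). The suffix is '-ly'.

ly


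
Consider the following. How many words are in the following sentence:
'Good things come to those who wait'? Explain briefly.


Split into words: Good | things | come | to | those | who | wait = 7 words.

7


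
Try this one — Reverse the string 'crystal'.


Reverse 'crystal' character by character: 'latsyrc'.

latsyrc


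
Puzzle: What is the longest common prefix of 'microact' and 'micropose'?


Compare from the start: 5 characters match: 'micro'. Mismatch at position 6: 'a' vs 'p'.

micro


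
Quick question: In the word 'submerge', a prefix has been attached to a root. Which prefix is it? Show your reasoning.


The word 'submerge' = 'sub' (prefix) + 'merge' (root). The prefix is 'sub'.

sub


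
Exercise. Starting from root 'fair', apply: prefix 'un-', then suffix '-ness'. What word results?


Step 1: Add prefix 'un-' to 'fair' = 'unfair'
Step 2: Add suffix '-ness' to 'unfair' = 'unfairness'

unfairness


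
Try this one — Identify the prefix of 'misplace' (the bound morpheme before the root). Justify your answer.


The word 'misplace' = 'mis' (prefix) + 'place' (root). The prefix is 'mis'.

mis


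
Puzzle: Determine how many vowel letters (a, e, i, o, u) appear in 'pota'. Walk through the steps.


Vowels in 'pota': o, a = 2 vowels.

2


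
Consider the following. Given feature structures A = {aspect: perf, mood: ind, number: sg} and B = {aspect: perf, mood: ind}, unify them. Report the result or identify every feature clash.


Compare features:
aspect: A=perf vs B=perf -> unified: perf
mood: A=ind vs B=ind -> unified: ind
number: A=sg vs B=_ -> unified: sg
No clashes found.

Unified: {aspect: perf, mood: ind, number: sg}


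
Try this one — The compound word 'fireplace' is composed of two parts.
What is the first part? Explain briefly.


Split 'fireplace' into 'fire' + 'place'. The first part is 'fire'.

fire


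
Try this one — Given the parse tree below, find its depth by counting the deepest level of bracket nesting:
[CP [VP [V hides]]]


Count bracket nesting levels:
'[' at pos 0: depth = 1
'[' at pos 4: depth = 2
'[' at pos 8: depth = 3
Maximum depth reached: 3

3


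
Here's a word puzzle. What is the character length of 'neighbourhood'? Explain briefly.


Spell out 'neighbourhood' and number each letter: n(1), e(2), i(3), g(4), h(5), b(6), o(7), u(8), r(9), h(10), o(11), o(12), d(13). Total: 13 letters.

13


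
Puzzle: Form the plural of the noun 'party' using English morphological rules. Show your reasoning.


Apply rule: Change -y to -ies (consonant + y). 'party' becomes 'parties'.

parties


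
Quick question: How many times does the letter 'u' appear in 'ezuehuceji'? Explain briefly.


Letter 'u' in 'ezuehuceji': found at position(s) 3, 6 = 2 occurrence(s).

2


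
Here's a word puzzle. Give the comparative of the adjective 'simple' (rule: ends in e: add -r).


Apply comparative formation (ends in e: add -r): 'simple' -> 'simpler'.

simpler


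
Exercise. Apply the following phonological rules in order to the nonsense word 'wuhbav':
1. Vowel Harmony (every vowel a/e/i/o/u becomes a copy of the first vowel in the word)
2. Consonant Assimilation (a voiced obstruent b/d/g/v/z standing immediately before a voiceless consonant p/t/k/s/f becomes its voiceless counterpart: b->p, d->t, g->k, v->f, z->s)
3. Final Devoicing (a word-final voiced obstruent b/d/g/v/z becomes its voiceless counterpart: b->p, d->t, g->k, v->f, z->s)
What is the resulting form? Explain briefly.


Starting form: 'wuhbav'
Rule 1: Vowel Harmony: all vowels become 'u' (matching first vowel). 'wuhbav' -> 'wuhbuv'
Rule 2: Consonant Assimilation: no voiced obstruent (b/d/g/v/z) stands immediately before a voiceless consonant (p/t/k/s/f). No change.
Rule 3: Final Devoicing: word-final voiced obstruent 'v' becomes voiceless 'f'. 'wuhbuv' -> 'wuhbuf'
Final form: 'wuhbuf'

wuhbuf


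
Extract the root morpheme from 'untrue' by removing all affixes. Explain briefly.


Remove prefix 'un' from 'untrue' to get root 'true'.

true


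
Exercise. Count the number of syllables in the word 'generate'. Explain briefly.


Break 'generate' into syllables: gen-er-ate -> gen | er | ate = 3 syllables

3 syllables


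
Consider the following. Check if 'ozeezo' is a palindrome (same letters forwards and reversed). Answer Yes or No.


Forward: 'ozeezo'
Reversed: 'ozeezo'
They are identical.

Yes


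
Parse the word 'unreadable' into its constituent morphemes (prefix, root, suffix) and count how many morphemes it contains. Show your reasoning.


Step 1: Identify prefix: 'un' (meaning: not/reverse)
Step 2: Identify root: 'read'
Step 3: Identify suffix(es): 'able'
Decomposition: un- (prefix: not/reverse) + read (root) + -able (suffix: capable of)
Total morphemes: 3

3 morphemes (un- (prefix: not/reverse) + read (root) + -able (suffix: capable of))


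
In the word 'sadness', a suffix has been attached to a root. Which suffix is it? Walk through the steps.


The word 'sadness' = 'sad' (root) + '-ness' (suffix). The suffix is '-ness'.

ness


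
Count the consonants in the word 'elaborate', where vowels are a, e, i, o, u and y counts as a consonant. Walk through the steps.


Consonants in 'elaborate': l, b, r, t = 4 consonants.

4


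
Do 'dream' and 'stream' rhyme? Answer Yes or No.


Rime (stressed vowel + following sounds) of 'dream': -eam = /iːm/
Rime of 'stream': -eam = /iːm/
/iːm/ and /iːm/ are the same ending sound, so the words rhyme.

Yes


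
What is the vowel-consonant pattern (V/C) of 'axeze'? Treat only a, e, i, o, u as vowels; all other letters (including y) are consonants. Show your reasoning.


Letter mapping: a = V, x = C, e = V, z = C, e = V.

VCVCV


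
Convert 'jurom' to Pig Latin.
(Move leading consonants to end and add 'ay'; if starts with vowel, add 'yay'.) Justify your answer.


'jurom': move consonant cluster 'j' to end and add 'ay': 'uromjay'.

uromjay


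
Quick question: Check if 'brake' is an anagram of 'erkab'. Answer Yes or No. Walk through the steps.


Sorted letters of 'brake': 'abekr'
Sorted letters of 'erkab': 'abekr'
They match.

Yes


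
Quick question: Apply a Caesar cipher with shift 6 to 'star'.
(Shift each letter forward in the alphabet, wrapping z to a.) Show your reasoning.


Shift each letter by 6: s -> y, t -> z, a -> g, r -> x. Result: 'yzgx'.

yzgx


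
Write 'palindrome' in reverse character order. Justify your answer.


Reverse 'palindrome' character by character: 'emordnilap'.

emordnilap


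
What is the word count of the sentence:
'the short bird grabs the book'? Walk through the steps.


Split into words: the | short | bird | grabs | the | book = 6 words.

6


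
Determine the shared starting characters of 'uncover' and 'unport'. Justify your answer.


Compare from the start: 2 characters match: 'un'. Mismatch at position 3: 'c' vs 'p'.

un


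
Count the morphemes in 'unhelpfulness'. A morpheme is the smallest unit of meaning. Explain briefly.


Decomposition: un- (prefix) + help (root) + -ful (suffix) + -ness (suffix) = 4 morpheme(s)

4 morphemes


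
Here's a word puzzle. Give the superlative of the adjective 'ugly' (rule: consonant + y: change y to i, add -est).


Apply superlative formation (consonant + y: change y to i, add -est): 'ugly' -> 'ugliest'.

ugliest


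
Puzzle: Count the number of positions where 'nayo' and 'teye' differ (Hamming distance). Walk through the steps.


Alignment:
Position 1: 'n' vs 't' = DIFFER
Position 2: 'a' vs 'e' = DIFFER
Position 3: 'y' vs 'y' = match
Position 4: 'o' vs 'e' = DIFFER
Total differences: 3

3


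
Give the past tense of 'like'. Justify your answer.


Apply rule: Add -d (word ends in -e). 'like' becomes 'liked'.

liked


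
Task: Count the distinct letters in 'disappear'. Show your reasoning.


Unique letters in 'disappear': {a, d, e, i, p, r, s} = 7 distinct letters.

7


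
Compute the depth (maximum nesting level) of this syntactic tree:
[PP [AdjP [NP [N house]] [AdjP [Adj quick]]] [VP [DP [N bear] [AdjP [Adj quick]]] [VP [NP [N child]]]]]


Count bracket nesting levels:
'[' at pos 0: depth = 1
'[' at pos 4: depth = 2
'[' at pos 10: depth = 3
'[' at pos 14: depth = 4
'[' at pos 25: depth = 3
'[' at pos 31: depth = 4
'[' at pos 45: depth = 2
'[' at pos 49: depth = 3
'[' at pos 53: depth = 4
'[' at pos 62: depth = 4
'[' at pos 68: depth = 5
'[' at pos 82: depth = 3
'[' at pos 86: depth = 4
'[' at pos 90: depth = 5
Maximum depth reached: 5

5


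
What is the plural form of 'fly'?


Apply rule: Change -y to -ies (consonant + y). 'fly' becomes 'flies'.

flies


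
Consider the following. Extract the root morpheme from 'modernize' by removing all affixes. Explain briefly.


Remove suffix '-ize' from 'modernize' to get root 'modern'.

modern


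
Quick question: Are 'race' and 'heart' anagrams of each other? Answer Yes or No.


Sorted letters of 'race': 'acer'
Sorted letters of 'heart': 'aehrt'
They do not match.

No


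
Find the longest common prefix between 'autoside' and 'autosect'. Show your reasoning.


Compare from the start: 5 characters match: 'autos'. Mismatch at position 6: 'i' vs 'e'.

autos


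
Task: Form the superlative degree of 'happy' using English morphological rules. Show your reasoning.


Apply superlative formation (consonant + y: change y to i, add -est): 'happy' -> 'happiest'.

happiest


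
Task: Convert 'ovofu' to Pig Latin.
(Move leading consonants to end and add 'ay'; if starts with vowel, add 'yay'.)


'ovofu' starts with a vowel, so add 'yay': 'ovofuyay'.

ovofuyay


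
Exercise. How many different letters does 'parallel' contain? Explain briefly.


Unique letters in 'parallel': {a, e, l, p, r} = 5 distinct letters.

5


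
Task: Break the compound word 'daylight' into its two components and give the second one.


Split 'daylight' into 'day' + 'light'. The second part is 'light'.

light


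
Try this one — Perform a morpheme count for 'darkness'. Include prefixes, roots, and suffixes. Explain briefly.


Decomposition: dark (root) + -ness (suffix) = 2 morpheme(s)

2 morphemes


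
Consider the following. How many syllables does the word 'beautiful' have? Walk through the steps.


Break 'beautiful' into syllables: beau-ti-ful -> beau | ti | ful = 3 syllables

3 syllables


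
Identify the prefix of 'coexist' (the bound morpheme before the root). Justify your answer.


The word 'coexist' = 'co' (prefix) + 'exist' (root). The prefix is 'co'.

co


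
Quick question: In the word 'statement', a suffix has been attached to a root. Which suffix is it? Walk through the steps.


The word 'statement' = 'state' (root) + '-ment' (suffix). The suffix is '-ment'.

ment


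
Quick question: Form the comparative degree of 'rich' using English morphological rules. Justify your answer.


Apply comparative formation (add -er): 'rich' -> 'richer'.

richer


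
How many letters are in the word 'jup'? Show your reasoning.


Spell out 'jup' and number each letter: j(1), u(2), p(3). Total: 3 letters.

3


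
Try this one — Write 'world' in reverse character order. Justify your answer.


Reverse 'world' character by character: 'dlrow'.

dlrow


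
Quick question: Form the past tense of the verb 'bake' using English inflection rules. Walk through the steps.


Apply rule: Add -d (word ends in -e). 'bake' becomes 'baked'.

baked


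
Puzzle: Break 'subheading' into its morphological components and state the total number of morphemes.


Step 1: Identify prefix: 'sub' (meaning: below)
Step 2: Identify root: 'head'
Step 3: Identify suffix(es): 'ing'
Decomposition: sub- (prefix: below) + head (root) + -ing (suffix: ongoing/result)
Total morphemes: 3

3 morphemes (sub- (prefix: below) + head (root) + -ing (suffix: ongoing/result))


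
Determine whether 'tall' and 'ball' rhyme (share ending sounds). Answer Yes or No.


Rime (stressed vowel + following sounds) of 'tall': -all = /ɔːl/
Rime of 'ball': -all = /ɔːl/
/ɔːl/ and /ɔːl/ are the same ending sound, so the words rhyme.

Yes


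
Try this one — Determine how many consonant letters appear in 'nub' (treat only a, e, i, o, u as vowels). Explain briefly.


Consonants in 'nub': n, b = 2 consonants.

2


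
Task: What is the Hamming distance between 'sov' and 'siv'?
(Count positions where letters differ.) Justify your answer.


Alignment:
Position 1: 's' vs 's' = match
Position 2: 'o' vs 'i' = DIFFER
Position 3: 'v' vs 'v' = match
Total differences: 1

1


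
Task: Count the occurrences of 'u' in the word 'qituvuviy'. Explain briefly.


Letter 'u' in 'qituvuviy': found at position(s) 4, 6 = 2 occurrence(s).

2


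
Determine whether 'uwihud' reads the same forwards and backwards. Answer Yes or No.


Forward: 'uwihud'
Reversed: 'duhiwu'
They differ.

No


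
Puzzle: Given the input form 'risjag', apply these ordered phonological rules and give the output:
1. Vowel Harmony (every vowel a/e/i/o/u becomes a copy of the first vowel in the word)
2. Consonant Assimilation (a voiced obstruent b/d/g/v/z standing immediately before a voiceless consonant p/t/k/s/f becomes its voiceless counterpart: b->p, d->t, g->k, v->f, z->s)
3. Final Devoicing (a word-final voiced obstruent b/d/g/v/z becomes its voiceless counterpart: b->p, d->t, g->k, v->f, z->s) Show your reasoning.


Starting form: 'risjag'
Rule 1: Vowel Harmony: all vowels become 'i' (matching first vowel). 'risjag' -> 'risjig'
Rule 2: Consonant Assimilation: no voiced obstruent (b/d/g/v/z) stands immediately before a voiceless consonant (p/t/k/s/f). No change.
Rule 3: Final Devoicing: word-final voiced obstruent 'g' becomes voiceless 'k'. 'risjig' -> 'risjik'
Final form: 'risjik'

risjik


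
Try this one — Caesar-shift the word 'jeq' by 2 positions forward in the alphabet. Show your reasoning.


Shift each letter by 2: j -> l, e -> g, q -> s. Result: 'lgs'.

lgs


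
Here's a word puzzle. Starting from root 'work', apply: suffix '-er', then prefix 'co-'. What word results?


Step 1: Add suffix '-er' to 'work' = 'worker'
Step 2: Add prefix 'co-' to 'worker' = 'coworker'

coworker


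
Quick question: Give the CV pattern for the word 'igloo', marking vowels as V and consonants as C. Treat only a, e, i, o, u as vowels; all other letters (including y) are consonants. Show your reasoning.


Letter mapping: i = V, g = C, l = C, o = V, o = V.

VCCVV


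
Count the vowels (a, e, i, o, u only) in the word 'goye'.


Vowels in 'goye': o, e = 2 vowels.

2


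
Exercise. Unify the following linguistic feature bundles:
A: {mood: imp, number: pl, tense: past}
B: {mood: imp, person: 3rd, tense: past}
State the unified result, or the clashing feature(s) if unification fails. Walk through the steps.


Compare features:
mood: A=imp vs B=imp -> unified: imp
number: A=pl vs B=_ -> unified: pl
person: A=_ vs B=3rd -> unified: 3rd
tense: A=past vs B=past -> unified: past
No clashes found.

Unified: {mood: imp, number: pl, person: 3rd, tense: past}


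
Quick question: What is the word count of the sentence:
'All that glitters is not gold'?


Split into words: All | that | glitters | is | not | gold = 6 words.

6


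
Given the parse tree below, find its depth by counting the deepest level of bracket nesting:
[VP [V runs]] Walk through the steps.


Count bracket nesting levels:
'[' at pos 0: depth = 1
'[' at pos 4: depth = 2
Maximum depth reached: 2

2


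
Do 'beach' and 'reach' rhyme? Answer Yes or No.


Rime (stressed vowel + following sounds) of 'beach': -each = /iːtʃ/
Rime of 'reach': -each = /iːtʃ/
/iːtʃ/ and /iːtʃ/ are the same ending sound, so the words rhyme.

Yes


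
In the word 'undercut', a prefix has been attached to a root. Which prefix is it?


The word 'undercut' = 'under' (prefix) + 'cut' (root). The prefix is 'under'.

under


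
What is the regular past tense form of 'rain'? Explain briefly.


Apply rule: Add -ed. 'rain' becomes 'rained'.

rained


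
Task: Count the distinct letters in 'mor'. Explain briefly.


Unique letters in 'mor': {m, o, r} = 3 distinct letters.

3


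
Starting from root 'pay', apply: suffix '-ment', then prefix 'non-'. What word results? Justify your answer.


Step 1: Add suffix '-ment' to 'pay' = 'payment'
Step 2: Add prefix 'non-' to 'payment' = 'nonpayment'

nonpayment


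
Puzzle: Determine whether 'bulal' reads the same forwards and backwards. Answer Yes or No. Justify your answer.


Forward: 'bulal'
Reversed: 'lalub'
They differ.

No


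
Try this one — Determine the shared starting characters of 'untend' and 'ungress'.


Compare from the start: 2 characters match: 'un'. Mismatch at position 3: 't' vs 'g'.

un


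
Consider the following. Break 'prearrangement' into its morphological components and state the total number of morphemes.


Step 1: Identify prefix: 'pre' (meaning: before)
Step 2: Identify root: 'arrange'
Step 3: Identify suffix(es): 'ment'
Decomposition: pre- (prefix: before) + arrange (root) + -ment (suffix: action/result)
Total morphemes: 3

3 morphemes (pre- (prefix: before) + arrange (root) + -ment (suffix: action/result))


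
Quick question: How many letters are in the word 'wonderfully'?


Spell out 'wonderfully' and number each letter: w(1), o(2), n(3), d(4), e(5), r(6), f(7), u(8), l(9), l(10), y(11). Total: 11 letters.

11


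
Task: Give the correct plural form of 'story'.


Apply rule: Change -y to -ies (consonant + y). 'story' becomes 'stories'.

stories


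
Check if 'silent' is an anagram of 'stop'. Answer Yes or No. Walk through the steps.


Sorted letters of 'silent': 'eilnst'
Sorted letters of 'stop': 'opst'
They do not match.

No


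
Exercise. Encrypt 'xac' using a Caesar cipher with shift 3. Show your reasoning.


Shift each letter by 3: x -> a, a -> d, c -> f. Result: 'adf'.

adf


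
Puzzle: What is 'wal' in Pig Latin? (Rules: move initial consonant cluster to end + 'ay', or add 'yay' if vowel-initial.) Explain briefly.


'wal': move consonant cluster 'w' to end and add 'ay': 'alway'.

alway


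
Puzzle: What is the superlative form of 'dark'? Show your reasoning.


Apply superlative formation (add -est): 'dark' -> 'darkest'.

darkest


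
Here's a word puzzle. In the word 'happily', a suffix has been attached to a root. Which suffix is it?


The word 'happily' = 'happy' (root) + '-ly' (suffix). The suffix is '-ly'.

ly


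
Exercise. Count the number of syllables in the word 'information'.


Break 'information' into syllables: in-for-ma-tion -> in | for | ma | tion = 4 syllables

4 syllables


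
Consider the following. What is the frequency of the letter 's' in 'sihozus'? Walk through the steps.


Letter 's' in 'sihozus': found at position(s) 1, 7 = 2 occurrence(s).

2


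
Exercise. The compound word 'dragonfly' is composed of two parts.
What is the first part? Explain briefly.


Split 'dragonfly' into 'dragon' + 'fly'. The first part is 'dragon'.

dragon


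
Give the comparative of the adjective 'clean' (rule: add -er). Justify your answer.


Apply comparative formation (add -er): 'clean' -> 'cleaner'.

cleaner


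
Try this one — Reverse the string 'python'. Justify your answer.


Reverse 'python' character by character: 'nohtyp'.

nohtyp


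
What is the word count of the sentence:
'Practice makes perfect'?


Split into words: Practice | makes | perfect = 3 words.

3


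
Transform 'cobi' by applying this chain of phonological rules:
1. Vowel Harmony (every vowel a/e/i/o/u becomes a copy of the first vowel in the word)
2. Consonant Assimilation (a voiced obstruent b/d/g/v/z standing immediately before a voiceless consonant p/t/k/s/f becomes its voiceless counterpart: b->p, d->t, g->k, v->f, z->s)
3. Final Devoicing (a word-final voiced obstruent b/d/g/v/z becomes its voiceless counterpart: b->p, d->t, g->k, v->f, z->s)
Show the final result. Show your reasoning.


Starting form: 'cobi'
Rule 1: Vowel Harmony: all vowels become 'o' (matching first vowel). 'cobi' -> 'cobo'
Rule 2: Consonant Assimilation: no voiced obstruent (b/d/g/v/z) stands immediately before a voiceless consonant (p/t/k/s/f). No change.
Rule 3: Final Devoicing: the word ends in the vowel 'o', not a consonant. No change.
Final form: 'cobo'

cobo


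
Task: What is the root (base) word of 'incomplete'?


Remove prefix 'in' from 'incomplete' to get root 'complete'.

complete


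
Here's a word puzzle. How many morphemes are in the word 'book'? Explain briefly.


Decomposition: book (free morpheme) = 1 morpheme(s)

1 morphemes


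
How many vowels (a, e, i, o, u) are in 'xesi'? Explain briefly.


Vowels in 'xesi': e, i = 2 vowels.

2


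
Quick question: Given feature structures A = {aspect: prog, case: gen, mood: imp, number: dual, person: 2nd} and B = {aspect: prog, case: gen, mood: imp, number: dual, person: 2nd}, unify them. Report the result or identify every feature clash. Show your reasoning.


Compare features:
aspect: A=prog vs B=prog -> unified: prog
case: A=gen vs B=gen -> unified: gen
mood: A=imp vs B=imp -> unified: imp
number: A=dual vs B=dual -> unified: dual
person: A=2nd vs B=2nd -> unified: 2nd
No clashes found.

Unified: {aspect: prog, case: gen, mood: imp, number: dual, person: 2nd}


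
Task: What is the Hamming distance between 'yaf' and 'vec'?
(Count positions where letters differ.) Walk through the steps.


Alignment:
Position 1: 'y' vs 'v' = DIFFER
Position 2: 'a' vs 'e' = DIFFER
Position 3: 'f' vs 'c' = DIFFER
Total differences: 3

3


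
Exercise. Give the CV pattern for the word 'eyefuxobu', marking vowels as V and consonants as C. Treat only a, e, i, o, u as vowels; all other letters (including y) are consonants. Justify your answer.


Letter mapping: e = V, y = C, e = V, f = C, u = V, x = C, o = V, b = C, u = V.

VCVCVCVCV


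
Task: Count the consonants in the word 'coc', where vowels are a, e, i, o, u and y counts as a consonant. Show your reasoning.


Consonants in 'coc': c, c = 2 consonants.

2


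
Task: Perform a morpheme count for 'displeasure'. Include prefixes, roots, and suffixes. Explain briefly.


Decomposition: dis- (prefix) + please (root) + -ure (suffix) = 3 morpheme(s)

3 morphemes


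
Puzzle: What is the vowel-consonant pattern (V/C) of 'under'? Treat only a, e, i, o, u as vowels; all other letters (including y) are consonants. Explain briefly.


Letter mapping: u = V, n = C, d = C, e = V, r = C.

VCCVC


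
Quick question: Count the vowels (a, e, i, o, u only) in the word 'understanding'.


Vowels in 'understanding': u, e, a, i = 4 vowels.

4


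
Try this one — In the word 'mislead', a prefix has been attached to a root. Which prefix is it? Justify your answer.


The word 'mislead' = 'mis' (prefix) + 'lead' (root). The prefix is 'mis'.

mis


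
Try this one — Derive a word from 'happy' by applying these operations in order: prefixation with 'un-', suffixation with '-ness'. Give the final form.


Step 1: Add prefix 'un-' to 'happy' = 'unhappy'
Step 2: Add suffix '-ness' to 'unhappy' = 'unhappiness'

unhappiness


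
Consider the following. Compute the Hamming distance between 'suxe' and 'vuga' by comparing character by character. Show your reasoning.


Alignment:
Position 1: 's' vs 'v' = DIFFER
Position 2: 'u' vs 'u' = match
Position 3: 'x' vs 'g' = DIFFER
Position 4: 'e' vs 'a' = DIFFER
Total differences: 3

3


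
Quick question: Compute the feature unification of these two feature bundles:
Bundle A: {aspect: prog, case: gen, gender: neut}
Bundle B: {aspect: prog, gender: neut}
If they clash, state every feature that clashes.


Compare features:
aspect: A=prog vs B=prog -> unified: prog
case: A=gen vs B=_ -> unified: gen
gender: A=neut vs B=neut -> unified: neut
No clashes found.

Unified: {aspect: prog, case: gen, gender: neut}
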